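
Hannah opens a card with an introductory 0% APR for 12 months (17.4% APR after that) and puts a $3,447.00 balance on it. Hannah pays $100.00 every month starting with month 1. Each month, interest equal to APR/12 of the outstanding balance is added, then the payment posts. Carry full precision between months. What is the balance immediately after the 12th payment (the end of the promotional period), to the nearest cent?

$2,247.00

Promo months 1–12 at r₀ = 0%/12 = 0; months 13+ at r₁ = 17.4%/12 = 0.0145.
After month 12 (no interest yet): B = $3,447.00 − 12·$100.00 = $2,247.00.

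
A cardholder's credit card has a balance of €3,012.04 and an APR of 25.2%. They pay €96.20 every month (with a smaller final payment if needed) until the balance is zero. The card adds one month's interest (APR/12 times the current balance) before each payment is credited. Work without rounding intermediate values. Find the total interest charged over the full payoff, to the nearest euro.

Monthly rate r = 25.2%/12 = 2.1% = 0.021.
Payoff takes n = ⌈−ln(1 − rB₀/P)/ln(1+r)⌉ = ⌈51.559⌉ = 52 payments; the last is €54.01.
Total paid = 51·€96.20 + €54.01 = €4,960.21.
Total interest = total paid − principal = €4,960.21 − €3,012.04 = €1,948.17.

€1,948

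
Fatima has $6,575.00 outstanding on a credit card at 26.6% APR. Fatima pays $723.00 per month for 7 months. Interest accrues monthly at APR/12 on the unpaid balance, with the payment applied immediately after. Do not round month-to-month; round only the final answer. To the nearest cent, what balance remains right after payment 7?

$2,255.36

Monthly rate r = 26.6%/12 = 2.21667% = 0.0221667.
Each month: B ← B·(1+r) − $723.00.
Month 1: interest $145.75; balance after payment $5,997.75.
Month 2: interest $132.95; balance after payment $5,407.70.
Month 3: interest $119.87; balance after payment $4,804.57.
Month 4: interest $106.50; balance after payment $4,188.07.
Month 5: interest $92.84; balance after payment $3,557.90.
Month 6: interest $78.87; balance after payment $2,913.77.
Month 7: interest $64.59; balance after payment $2,255.36.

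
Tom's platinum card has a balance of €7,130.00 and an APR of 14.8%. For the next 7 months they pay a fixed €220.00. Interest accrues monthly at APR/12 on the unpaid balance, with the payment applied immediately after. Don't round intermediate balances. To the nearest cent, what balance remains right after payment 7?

Monthly rate r = 14.8%/12 = 1.23333% = 0.0123333.
Each month: B ← B·(1+r) − €220.00.
Month 1: interest €87.94; balance after payment €6,997.94.
Month 2: interest €86.31; balance after payment €6,864.24.
Month 3: interest €84.66; balance after payment €6,728.90.
Month 4: interest €82.99; balance after payment €6,591.89.
Month 5: interest €81.30; balance after payment €6,453.19.
Month 6: interest €79.59; balance after payment €6,312.78.
Month 7: interest €77.86; balance after payment €6,170.64.

€6,170.64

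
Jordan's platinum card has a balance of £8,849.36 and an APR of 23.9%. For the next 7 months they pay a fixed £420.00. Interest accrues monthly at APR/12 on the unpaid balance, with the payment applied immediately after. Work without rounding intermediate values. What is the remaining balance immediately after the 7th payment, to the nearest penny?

Monthly rate r = 23.9%/12 = 1.99167% = 0.0199167.
Each month: B ← B·(1+r) − £420.00.
Month 1: interest £176.25; balance after payment £8,605.61.
Month 2: interest £171.40; balance after payment £8,357.00.
Month 3: interest £166.44; balance after payment £8,103.45.
Month 4: interest £161.39; balance after payment £7,844.84.
Month 5: interest £156.24; balance after payment £7,581.09.
Month 6: interest £150.99; balance after payment £7,312.08.
Month 7: interest £145.63; balance after payment £7,037.71.

£7,037.71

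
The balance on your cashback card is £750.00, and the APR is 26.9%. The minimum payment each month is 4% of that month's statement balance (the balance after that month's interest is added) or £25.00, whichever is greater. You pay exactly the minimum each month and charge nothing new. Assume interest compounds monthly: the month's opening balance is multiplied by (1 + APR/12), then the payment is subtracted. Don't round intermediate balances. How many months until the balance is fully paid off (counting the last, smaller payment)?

47 months

Monthly rate r = 26.9%/12 = 2.24167% = 0.0224167.
While 4% of the post-interest balance exceeds £25.00, each month B ← (B·(1+r))·(1 − 0.04), i.e. B shrinks by the factor (1+r)·0.96 = 0.98152.
This holds for months 1–11. Entering month 12 the balance is £610.87; 4% of the post-interest balance is now below £25.00, so the flat £25.00 minimum applies from here.
From month 12 a fixed £25.00 at rate r clears £610.87 in 36 more payments. Total: 11 + 36 = 47 months.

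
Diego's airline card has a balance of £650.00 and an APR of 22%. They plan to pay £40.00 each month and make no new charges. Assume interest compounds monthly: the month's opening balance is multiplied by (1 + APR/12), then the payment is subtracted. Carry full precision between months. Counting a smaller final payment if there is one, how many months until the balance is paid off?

20 months

Monthly rate r = 22%/12 = 1.83333% = 0.0183333.
Recurrence: B ← B·(1+r) − £40.00.
Month 1: interest £11.92; balance after payment £621.92.
Month 2: interest £11.40; balance after payment £593.32.
Closed form: n = −ln(1 − rB₀/P)/ln(1+r) = −ln(0.70208)/ln(1.01833) ≈ 19.469, so the balance reaches zero during payment 20.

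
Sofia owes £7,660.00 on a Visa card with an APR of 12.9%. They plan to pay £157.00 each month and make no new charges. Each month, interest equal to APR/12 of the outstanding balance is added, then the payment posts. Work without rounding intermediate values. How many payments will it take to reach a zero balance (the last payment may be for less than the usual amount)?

70 payments

Monthly rate r = 12.9%/12 = 1.075% = 0.01075.
Recurrence: B ← B·(1+r) − £157.00.
Month 1: interest £82.35; balance after payment £7,585.35.
Month 2: interest £81.54; balance after payment £7,509.89.
Closed form: n = −ln(1 − rB₀/P)/ln(1+r) = −ln(0.47551)/ln(1.01075) ≈ 69.522, so the balance reaches zero during payment 70.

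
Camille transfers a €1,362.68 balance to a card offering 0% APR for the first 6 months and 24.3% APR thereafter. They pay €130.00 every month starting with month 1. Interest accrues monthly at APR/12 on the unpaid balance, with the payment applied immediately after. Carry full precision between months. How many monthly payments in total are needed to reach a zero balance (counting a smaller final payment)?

11 payments

Promo months 1–6 at r₀ = 0%/12 = 0; months 7+ at r₁ = 24.3%/12 = 0.02025.
After month 6 (no interest yet): B = €1,362.68 − 6·€130.00 = €582.68.
Then at r₁ with €130.00/mo: n₂ = −ln(1 − r₁·B/P)/ln(1+r₁) ≈ 4.75 → 5 more payments.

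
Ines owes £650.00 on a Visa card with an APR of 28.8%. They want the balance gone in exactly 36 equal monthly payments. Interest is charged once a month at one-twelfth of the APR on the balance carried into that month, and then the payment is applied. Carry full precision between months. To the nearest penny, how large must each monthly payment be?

£27.17

Monthly rate r = 28.8%/12 = 2.4% = 0.024.
Level-payment amortization: P = B₀·r / (1 − (1+r)^(−n)) = 650.00·0.024 / (1 − 1.024^(−36)).
Denominator 1 − (1+r)^(−36) = 0.574204016.
P = 15.6 / 0.574204016 ≈ 27.17.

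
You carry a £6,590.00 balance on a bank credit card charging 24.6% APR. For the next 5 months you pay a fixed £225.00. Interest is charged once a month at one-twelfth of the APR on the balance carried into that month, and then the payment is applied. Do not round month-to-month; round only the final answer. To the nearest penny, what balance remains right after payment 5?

£6,121.66

Monthly rate r = 24.6%/12 = 2.05% = 0.0205.
Each month: B ← B·(1+r) − £225.00.
Month 1: interest £135.09; balance after payment £6,500.10.
Month 2: interest £133.25; balance after payment £6,408.35.
Month 3: interest £131.37; balance after payment £6,314.72.
Month 4: interest £129.45; balance after payment £6,219.17.
Month 5: interest £127.49; balance after payment £6,121.66.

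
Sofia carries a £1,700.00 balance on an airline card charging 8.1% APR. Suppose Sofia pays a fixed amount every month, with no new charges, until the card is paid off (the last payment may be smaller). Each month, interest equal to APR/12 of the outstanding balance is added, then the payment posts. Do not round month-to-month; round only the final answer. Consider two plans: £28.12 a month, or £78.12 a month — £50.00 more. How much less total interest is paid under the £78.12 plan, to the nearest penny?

£346.99

Monthly rate r = 8.1%/12 = 0.675% = 0.00675.
At £28.12/mo: n = ⌈−ln(1 − rB₀/P)/ln(1+r)⌉ = 78 payments (last £26.62); total interest = total paid − £1,700.00 = £491.86.
At £78.12/mo: 24 payments (last £48.11); total interest £144.87.
Interest saved = £491.86 − £144.87 = £346.99.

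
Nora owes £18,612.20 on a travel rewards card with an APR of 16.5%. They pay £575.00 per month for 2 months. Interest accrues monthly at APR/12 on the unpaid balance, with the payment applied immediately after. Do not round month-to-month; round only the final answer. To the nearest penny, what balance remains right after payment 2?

£17,969.65

Monthly rate r = 16.5%/12 = 1.375% = 0.01375.
Each month: B ← B·(1+r) − £575.00.
Month 1: interest £255.92; balance after payment £18,293.12.
Month 2: interest £251.53; balance after payment £17,969.65.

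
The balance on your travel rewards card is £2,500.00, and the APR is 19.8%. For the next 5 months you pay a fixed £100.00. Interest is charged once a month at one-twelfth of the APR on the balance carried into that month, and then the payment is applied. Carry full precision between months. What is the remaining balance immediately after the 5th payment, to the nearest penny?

£2,196.39

Monthly rate r = 19.8%/12 = 1.65% = 0.0165.
Each month: B ← B·(1+r) − £100.00.
Month 1: interest £41.25; balance after payment £2,441.25.
Month 2: interest £40.28; balance after payment £2,381.53.
Month 3: interest £39.30; balance after payment £2,320.83.
Month 4: interest £38.29; balance after payment £2,259.12.
Month 5: interest £37.28; balance after payment £2,196.39.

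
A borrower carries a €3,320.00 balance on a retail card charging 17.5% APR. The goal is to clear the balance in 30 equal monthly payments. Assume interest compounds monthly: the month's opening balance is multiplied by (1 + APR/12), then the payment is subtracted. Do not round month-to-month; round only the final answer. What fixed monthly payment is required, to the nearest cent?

€137.43

Monthly rate r = 17.5%/12 = 1.45833% = 0.0145833.
Level-payment amortization: P = B₀·r / (1 − (1+r)^(−n)) = 3320.00·0.0145833 / (1 − 1.01458^(−30)).
Denominator 1 − (1+r)^(−30) = 0.35230837.
P = 48.4167 / 0.35230837 ≈ 137.43.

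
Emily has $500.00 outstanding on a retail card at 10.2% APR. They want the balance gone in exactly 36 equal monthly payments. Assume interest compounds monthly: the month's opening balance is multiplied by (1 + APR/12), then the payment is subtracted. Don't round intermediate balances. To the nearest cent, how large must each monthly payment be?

Monthly rate r = 10.2%/12 = 0.85% = 0.0085.
Level-payment amortization: P = B₀·r / (1 − (1+r)^(−n)) = 500.00·0.0085 / (1 − 1.0085^(−36)).
Denominator 1 − (1+r)^(−36) = 0.262660486.
P = 4.25 / 0.262660486 ≈ 16.18.

$16.18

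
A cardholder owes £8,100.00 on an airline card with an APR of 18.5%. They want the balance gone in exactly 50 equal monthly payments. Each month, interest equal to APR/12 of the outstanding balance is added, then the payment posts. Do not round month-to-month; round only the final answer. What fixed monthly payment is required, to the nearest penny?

Monthly rate r = 18.5%/12 = 1.54167% = 0.0154167.
Level-payment amortization: P = B₀·r / (1 − (1+r)^(−n)) = 8100.00·0.0154167 / (1 − 1.01542^(−50)).
Denominator 1 − (1+r)^(−50) = 0.534643669.
P = 124.875 / 0.534643669 ≈ 233.57.

£233.57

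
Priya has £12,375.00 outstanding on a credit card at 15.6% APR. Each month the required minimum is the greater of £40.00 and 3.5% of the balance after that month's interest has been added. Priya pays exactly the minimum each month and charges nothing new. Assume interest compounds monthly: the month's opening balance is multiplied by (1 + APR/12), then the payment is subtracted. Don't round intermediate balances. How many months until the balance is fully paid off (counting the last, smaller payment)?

Monthly rate r = 15.6%/12 = 1.3% = 0.013.
While 3.5% of the post-interest balance exceeds £40.00, each month B ← (B·(1+r))·(1 − 0.035), i.e. B shrinks by the factor (1+r)·0.965 = 0.97754.
This holds for months 1–106. Entering month 107 the balance is £1,114.40; 3.5% of the post-interest balance is now below £40.00, so the flat £40.00 minimum applies from here.
From month 107 a fixed £40.00 at rate r clears £1,114.40 in 35 more payments. Total: 106 + 35 = 141 months.

141 months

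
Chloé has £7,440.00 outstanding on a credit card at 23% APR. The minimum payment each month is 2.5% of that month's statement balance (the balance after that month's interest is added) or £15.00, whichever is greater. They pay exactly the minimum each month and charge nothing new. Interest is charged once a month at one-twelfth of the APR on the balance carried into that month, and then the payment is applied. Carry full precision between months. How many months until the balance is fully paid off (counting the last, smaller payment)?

475 months

Monthly rate r = 23%/12 = 1.91667% = 0.0191667.
While 2.5% of the post-interest balance exceeds £15.00, each month B ← (B·(1+r))·(1 − 0.025), i.e. B shrinks by the factor (1+r)·0.975 = 0.99369.
This holds for months 1–401. Entering month 402 the balance is £587.16; 2.5% of the post-interest balance is now below £15.00, so the flat £15.00 minimum applies from here.
From month 402 a fixed £15.00 at rate r clears £587.16 in 74 more payments. Total: 401 + 74 = 475 months.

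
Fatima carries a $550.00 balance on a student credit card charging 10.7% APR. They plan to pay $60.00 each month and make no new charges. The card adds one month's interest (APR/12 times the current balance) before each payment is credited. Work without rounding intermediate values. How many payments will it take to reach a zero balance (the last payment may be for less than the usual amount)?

Monthly rate r = 10.7%/12 = 0.891667% = 0.00891667.
Recurrence: B ← B·(1+r) − $60.00.
Month 1: interest $4.90; balance after payment $494.90.
Month 2: interest $4.41; balance after payment $439.32.
Closed form: n = −ln(1 − rB₀/P)/ln(1+r) = −ln(0.91826)/ln(1.00892) ≈ 9.606, so the balance reaches zero during payment 10.

10 months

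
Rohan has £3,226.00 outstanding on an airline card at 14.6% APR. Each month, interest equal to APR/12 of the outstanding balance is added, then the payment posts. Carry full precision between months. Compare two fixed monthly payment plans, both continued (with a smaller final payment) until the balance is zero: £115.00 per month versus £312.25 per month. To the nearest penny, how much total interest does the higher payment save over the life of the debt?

£501.62

Monthly rate r = 14.6%/12 = 1.21667% = 0.0121667.
At £115.00/mo: n = ⌈−ln(1 − rB₀/P)/ln(1+r)⌉ = 35 payments (last £60.26); total interest = total paid − £3,226.00 = £744.26.
At £312.25/mo: 12 payments (last £33.89); total interest £242.64.
Interest saved = £744.26 − £242.64 = £501.62.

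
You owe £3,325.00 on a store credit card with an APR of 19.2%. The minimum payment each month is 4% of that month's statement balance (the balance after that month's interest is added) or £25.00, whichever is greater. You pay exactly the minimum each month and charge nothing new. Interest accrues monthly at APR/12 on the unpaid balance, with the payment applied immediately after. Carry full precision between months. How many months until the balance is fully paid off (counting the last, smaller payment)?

100 months

Monthly rate r = 19.2%/12 = 1.6% = 0.016.
While 4% of the post-interest balance exceeds £25.00, each month B ← (B·(1+r))·(1 − 0.04), i.e. B shrinks by the factor (1+r)·0.96 = 0.97536.
This holds for months 1–68. Entering month 69 the balance is £609.55; 4% of the post-interest balance is now below £25.00, so the flat £25.00 minimum applies from here.
From month 69 a fixed £25.00 at rate r clears £609.55 in 32 more payments. Total: 68 + 32 = 100 months.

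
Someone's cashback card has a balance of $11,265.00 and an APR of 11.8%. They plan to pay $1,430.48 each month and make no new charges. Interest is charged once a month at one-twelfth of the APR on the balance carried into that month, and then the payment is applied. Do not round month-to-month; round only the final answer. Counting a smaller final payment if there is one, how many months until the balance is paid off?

Monthly rate r = 11.8%/12 = 0.983333% = 0.00983333.
Recurrence: B ← B·(1+r) − $1,430.48.
Month 1: interest $110.77; balance after payment $9,945.29.
Month 2: interest $97.80; balance after payment $8,612.61.
Closed form: n = −ln(1 − rB₀/P)/ln(1+r) = −ln(0.92256)/ln(1.00983) ≈ 8.237, so the balance reaches zero during payment 9.

9 payments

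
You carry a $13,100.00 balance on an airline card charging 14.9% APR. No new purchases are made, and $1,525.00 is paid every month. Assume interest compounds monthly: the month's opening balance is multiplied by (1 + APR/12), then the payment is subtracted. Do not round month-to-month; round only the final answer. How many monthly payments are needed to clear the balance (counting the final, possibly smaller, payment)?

Monthly rate r = 14.9%/12 = 1.24167% = 0.0124167.
Recurrence: B ← B·(1+r) − $1,525.00.
Month 1: interest $162.66; balance after payment $11,737.66.
Month 2: interest $145.74; balance after payment $10,358.40.
Closed form: n = −ln(1 − rB₀/P)/ln(1+r) = −ln(0.89334)/ln(1.01242) ≈ 9.140, so the balance reaches zero during payment 10.

10 payments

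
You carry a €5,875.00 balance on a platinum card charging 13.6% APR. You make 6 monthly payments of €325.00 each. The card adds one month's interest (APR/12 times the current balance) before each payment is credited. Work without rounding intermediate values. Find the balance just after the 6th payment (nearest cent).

€4,279.90

Monthly rate r = 13.6%/12 = 1.13333% = 0.0113333.
Each month: B ← B·(1+r) − €325.00.
Month 1: interest €66.58; balance after payment €5,616.58.
Month 2: interest €63.65; balance after payment €5,355.24.
Month 3: interest €60.69; balance after payment €5,090.93.
Month 4: interest €57.70; balance after payment €4,823.63.
Month 5: interest €54.67; balance after payment €4,553.30.
Month 6: interest €51.60; balance after payment €4,279.90.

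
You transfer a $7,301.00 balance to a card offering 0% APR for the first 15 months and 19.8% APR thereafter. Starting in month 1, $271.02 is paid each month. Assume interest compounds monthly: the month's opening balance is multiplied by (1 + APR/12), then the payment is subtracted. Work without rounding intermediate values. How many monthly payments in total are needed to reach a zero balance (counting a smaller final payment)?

Promo months 1–15 at r₀ = 0%/12 = 0; months 16+ at r₁ = 19.8%/12 = 0.0165.
After month 15 (no interest yet): B = $7,301.00 − 15·$271.02 = $3,235.70.
Then at r₁ with $271.02/mo: n₂ = −ln(1 − r₁·B/P)/ln(1+r₁) ≈ 13.41 → 14 more payments.

29 months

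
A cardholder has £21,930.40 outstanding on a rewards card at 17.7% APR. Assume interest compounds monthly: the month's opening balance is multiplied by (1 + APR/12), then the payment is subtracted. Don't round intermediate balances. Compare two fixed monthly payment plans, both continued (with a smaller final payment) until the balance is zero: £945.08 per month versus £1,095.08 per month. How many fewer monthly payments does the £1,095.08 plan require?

5 fewer payments

Monthly rate r = 17.7%/12 = 1.475% = 0.01475.
At £945.08/mo: n = ⌈−ln(1 − rB₀/P)/ln(1+r)⌉ = 29 payments (last £581.15); total interest = total paid − £21,930.40 = £5,112.99.
At £1,095.08/mo: 24 payments (last £998.00); total interest £4,254.44.
Payments saved = 29 − 24 = 5.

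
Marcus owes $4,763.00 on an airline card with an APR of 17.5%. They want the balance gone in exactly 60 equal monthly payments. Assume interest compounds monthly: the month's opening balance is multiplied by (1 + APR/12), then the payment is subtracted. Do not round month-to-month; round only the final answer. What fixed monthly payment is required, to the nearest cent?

$119.66

Monthly rate r = 17.5%/12 = 1.45833% = 0.0145833.
Level-payment amortization: P = B₀·r / (1 − (1+r)^(−n)) = 4763.00·0.0145833 / (1 − 1.01458^(−60)).
Denominator 1 − (1+r)^(−60) = 0.580495552.
P = 69.4604 / 0.580495552 ≈ 119.66.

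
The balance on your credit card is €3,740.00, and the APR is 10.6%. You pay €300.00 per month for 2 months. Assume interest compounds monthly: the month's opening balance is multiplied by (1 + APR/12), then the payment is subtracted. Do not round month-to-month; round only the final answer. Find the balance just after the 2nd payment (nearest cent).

Monthly rate r = 10.6%/12 = 0.883333% = 0.00883333.
Each month: B ← B·(1+r) − €300.00.
Month 1: interest €33.04; balance after payment €3,473.04.
Month 2: interest €30.68; balance after payment €3,203.72.

€3,203.72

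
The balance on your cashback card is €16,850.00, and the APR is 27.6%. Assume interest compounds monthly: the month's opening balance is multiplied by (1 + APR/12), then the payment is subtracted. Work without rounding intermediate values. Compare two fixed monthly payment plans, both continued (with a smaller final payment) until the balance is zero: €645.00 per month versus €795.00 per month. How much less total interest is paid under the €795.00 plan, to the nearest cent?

Monthly rate r = 27.6%/12 = 2.3% = 0.023.
At €645.00/mo: n = ⌈−ln(1 − rB₀/P)/ln(1+r)⌉ = 41 payments (last €252.64); total interest = total paid − €16,850.00 = €9,202.64.
At €795.00/mo: 30 payments (last €316.07); total interest €6,521.07.
Interest saved = €9,202.64 − €6,521.07 = €2,681.57.

€2,681.57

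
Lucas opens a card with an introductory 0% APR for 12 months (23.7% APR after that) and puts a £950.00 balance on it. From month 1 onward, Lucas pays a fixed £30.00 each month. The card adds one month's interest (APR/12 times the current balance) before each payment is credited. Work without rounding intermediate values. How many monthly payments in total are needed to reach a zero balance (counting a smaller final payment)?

Promo months 1–12 at r₀ = 0%/12 = 0; months 13+ at r₁ = 23.7%/12 = 0.01975.
After month 12 (no interest yet): B = £950.00 − 12·£30.00 = £590.00.
Then at r₁ with £30.00/mo: n₂ = −ln(1 − r₁·B/P)/ln(1+r₁) ≈ 25.14 → 26 more payments.

38 months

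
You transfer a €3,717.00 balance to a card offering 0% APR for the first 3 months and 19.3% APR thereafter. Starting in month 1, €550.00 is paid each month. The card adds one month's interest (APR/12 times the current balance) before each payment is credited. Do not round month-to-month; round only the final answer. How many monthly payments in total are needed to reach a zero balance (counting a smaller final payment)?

Promo months 1–3 at r₀ = 0%/12 = 0; months 4+ at r₁ = 19.3%/12 = 0.0160833.
After month 3 (no interest yet): B = €3,717.00 − 3·€550.00 = €2,067.00.
Then at r₁ with €550.00/mo: n₂ = −ln(1 − r₁·B/P)/ln(1+r₁) ≈ 3.91 → 4 more payments.

7 payments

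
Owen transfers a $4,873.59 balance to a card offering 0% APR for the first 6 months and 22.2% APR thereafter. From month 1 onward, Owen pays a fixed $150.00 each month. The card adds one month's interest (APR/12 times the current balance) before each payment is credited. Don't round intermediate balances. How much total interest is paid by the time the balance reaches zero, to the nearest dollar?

$1,538

Promo months 1–6 at r₀ = 0%/12 = 0; months 7+ at r₁ = 22.2%/12 = 0.0185.
After month 6 (no interest yet): B = $4,873.59 − 6·$150.00 = $3,973.59.
Then at r₁ with $150.00/mo: n₂ = −ln(1 − r₁·B/P)/ln(1+r₁) ≈ 36.74 → 37 more payments.
Total paid = 42·$150.00 + $111.38 = $6,411.38; interest = $6,411.38 − $4,873.59 = $1,537.79.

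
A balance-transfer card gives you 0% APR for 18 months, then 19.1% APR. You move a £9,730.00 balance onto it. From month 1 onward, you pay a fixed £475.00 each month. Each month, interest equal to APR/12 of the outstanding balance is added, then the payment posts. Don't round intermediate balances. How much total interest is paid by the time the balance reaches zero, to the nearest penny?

Promo months 1–18 at r₀ = 0%/12 = 0; months 19+ at r₁ = 19.1%/12 = 0.0159167.
After month 18 (no interest yet): B = £9,730.00 − 18·£475.00 = £1,180.00.
Then at r₁ with £475.00/mo: n₂ = −ln(1 − r₁·B/P)/ln(1+r₁) ≈ 2.55 → 3 more payments.
Total paid = 20·£475.00 + £264.44 = £9,764.44; interest = £9,764.44 − £9,730.00 = £34.44.

£34.44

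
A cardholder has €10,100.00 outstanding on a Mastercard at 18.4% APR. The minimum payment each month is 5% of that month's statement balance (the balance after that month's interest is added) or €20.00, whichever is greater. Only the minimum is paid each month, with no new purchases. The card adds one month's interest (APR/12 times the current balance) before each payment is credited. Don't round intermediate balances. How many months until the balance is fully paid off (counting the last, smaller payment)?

114 months

Monthly rate r = 18.4%/12 = 1.53333% = 0.0153333.
While 5% of the post-interest balance exceeds €20.00, each month B ← (B·(1+r))·(1 − 0.05), i.e. B shrinks by the factor (1+r)·0.95 = 0.96457.
This holds for months 1–90. Entering month 91 the balance is €392.85; 5% of the post-interest balance is now below €20.00, so the flat €20.00 minimum applies from here.
From month 91 a fixed €20.00 at rate r clears €392.85 in 24 more payments. Total: 90 + 24 = 114 months.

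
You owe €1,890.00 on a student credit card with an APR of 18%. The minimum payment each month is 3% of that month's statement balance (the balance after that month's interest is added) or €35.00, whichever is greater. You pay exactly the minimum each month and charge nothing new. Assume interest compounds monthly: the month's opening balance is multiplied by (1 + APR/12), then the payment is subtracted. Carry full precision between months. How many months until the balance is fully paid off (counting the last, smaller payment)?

78 months

Monthly rate r = 18%/12 = 1.5% = 0.015.
While 3% of the post-interest balance exceeds €35.00, each month B ← (B·(1+r))·(1 − 0.03), i.e. B shrinks by the factor (1+r)·0.97 = 0.98455.
This holds for months 1–32. Entering month 33 the balance is €1,148.34; 3% of the post-interest balance is now below €35.00, so the flat €35.00 minimum applies from here.
From month 33 a fixed €35.00 at rate r clears €1,148.34 in 46 more payments. Total: 32 + 46 = 78 months.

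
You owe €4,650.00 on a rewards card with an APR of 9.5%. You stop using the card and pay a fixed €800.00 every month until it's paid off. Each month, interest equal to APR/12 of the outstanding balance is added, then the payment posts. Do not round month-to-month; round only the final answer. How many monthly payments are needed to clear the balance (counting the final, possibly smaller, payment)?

6 months

Monthly rate r = 9.5%/12 = 0.791667% = 0.00791667.
Recurrence: B ← B·(1+r) − €800.00.
Month 1: interest €36.81; balance after payment €3,886.81.
Month 2: interest €30.77; balance after payment €3,117.58.
Month 3: interest €24.68; balance after payment €2,342.26.
Month 4: interest €18.54; balance after payment €1,560.81.
Month 5: interest €12.36; balance after payment €773.16.
Month 6: interest €6.12; balance after payment €0.00.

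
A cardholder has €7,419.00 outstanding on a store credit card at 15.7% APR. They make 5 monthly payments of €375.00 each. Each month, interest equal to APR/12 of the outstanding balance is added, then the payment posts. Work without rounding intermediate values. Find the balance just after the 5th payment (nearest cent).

Monthly rate r = 15.7%/12 = 1.30833% = 0.0130833.
Each month: B ← B·(1+r) − €375.00.
Month 1: interest €97.07; balance after payment €7,141.07.
Month 2: interest €93.43; balance after payment €6,859.49.
Month 3: interest €89.75; balance after payment €6,574.24.
Month 4: interest €86.01; balance after payment €6,285.25.
Month 5: interest €82.23; balance after payment €5,992.48.

€5,992.48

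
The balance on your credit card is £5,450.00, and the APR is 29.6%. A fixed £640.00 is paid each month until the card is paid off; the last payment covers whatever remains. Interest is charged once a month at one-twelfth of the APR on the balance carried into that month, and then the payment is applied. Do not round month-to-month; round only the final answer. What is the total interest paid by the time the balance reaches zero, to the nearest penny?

£744.60

Monthly rate r = 29.6%/12 = 2.46667% = 0.0246667.
Payoff takes n = ⌈−ln(1 − rB₀/P)/ln(1+r)⌉ = ⌈9.676⌉ = 10 payments; the last is £434.60.
Total paid = 9·£640.00 + £434.60 = £6,194.60.
Total interest = total paid − principal = £6,194.60 − £5,450.00 = £744.60.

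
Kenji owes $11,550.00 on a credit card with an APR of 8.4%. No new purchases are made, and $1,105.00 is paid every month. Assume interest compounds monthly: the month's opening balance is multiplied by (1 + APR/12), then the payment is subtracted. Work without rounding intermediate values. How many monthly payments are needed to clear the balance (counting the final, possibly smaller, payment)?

Monthly rate r = 8.4%/12 = 0.7% = 0.007.
Recurrence: B ← B·(1+r) − $1,105.00.
Month 1: interest $80.85; balance after payment $10,525.85.
Month 2: interest $73.68; balance after payment $9,494.53.
Closed form: n = −ln(1 − rB₀/P)/ln(1+r) = −ln(0.92683)/ln(1.007) ≈ 10.893, so the balance reaches zero during payment 11.

11 payments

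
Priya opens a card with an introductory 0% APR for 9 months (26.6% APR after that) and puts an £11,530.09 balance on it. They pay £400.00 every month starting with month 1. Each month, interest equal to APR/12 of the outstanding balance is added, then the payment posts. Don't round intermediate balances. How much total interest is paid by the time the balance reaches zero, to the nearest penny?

£2,631.78

Promo months 1–9 at r₀ = 0%/12 = 0; months 10+ at r₁ = 26.6%/12 = 0.0221667.
After month 9 (no interest yet): B = £11,530.09 − 9·£400.00 = £7,930.09.
Then at r₁ with £400.00/mo: n₂ = −ln(1 − r₁·B/P)/ln(1+r₁) ≈ 26.40 → 27 more payments.
Total paid = 35·£400.00 + £161.87 = £14,161.87; interest = £14,161.87 − £11,530.09 = £2,631.78.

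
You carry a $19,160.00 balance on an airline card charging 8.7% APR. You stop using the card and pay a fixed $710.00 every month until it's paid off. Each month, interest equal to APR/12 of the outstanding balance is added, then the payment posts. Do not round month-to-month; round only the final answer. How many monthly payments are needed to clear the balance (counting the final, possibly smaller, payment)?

31 payments

Monthly rate r = 8.7%/12 = 0.725% = 0.00725.
Recurrence: B ← B·(1+r) − $710.00.
Month 1: interest $138.91; balance after payment $18,588.91.
Month 2: interest $134.77; balance after payment $18,013.68.
Closed form: n = −ln(1 − rB₀/P)/ln(1+r) = −ln(0.80435)/ln(1.00725) ≈ 30.139, so the balance reaches zero during payment 31.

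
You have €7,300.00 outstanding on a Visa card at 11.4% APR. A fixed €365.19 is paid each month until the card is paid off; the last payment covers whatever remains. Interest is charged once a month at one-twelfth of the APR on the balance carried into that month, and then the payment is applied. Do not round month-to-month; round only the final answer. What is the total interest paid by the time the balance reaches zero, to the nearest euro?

Monthly rate r = 11.4%/12 = 0.95% = 0.0095.
Payoff takes n = ⌈−ln(1 − rB₀/P)/ln(1+r)⌉ = ⌈22.273⌉ = 23 payments; the last is €100.20.
Total paid = 22·€365.19 + €100.20 = €8,134.38.
Total interest = total paid − principal = €8,134.38 − €7,300.00 = €834.38.

€834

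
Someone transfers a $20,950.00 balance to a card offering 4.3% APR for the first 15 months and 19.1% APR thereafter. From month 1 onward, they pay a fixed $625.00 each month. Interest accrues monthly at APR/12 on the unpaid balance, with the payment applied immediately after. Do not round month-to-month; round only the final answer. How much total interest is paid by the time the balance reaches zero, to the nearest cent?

$3,579.60

Promo months 1–15 at r₀ = 4.3%/12 = 0.00358333; months 16+ at r₁ = 19.1%/12 = 0.0159167.
After month 15: iterate B ← B·(1+r₀) − $625.00 for 15 months → $12,490.90.
Then at r₁ with $625.00/mo: n₂ = −ln(1 − r₁·B/P)/ln(1+r₁) ≈ 24.25 → 25 more payments.
Total paid = 39·$625.00 + $154.60 = $24,529.60; interest = $24,529.60 − $20,950.00 = $3,579.60.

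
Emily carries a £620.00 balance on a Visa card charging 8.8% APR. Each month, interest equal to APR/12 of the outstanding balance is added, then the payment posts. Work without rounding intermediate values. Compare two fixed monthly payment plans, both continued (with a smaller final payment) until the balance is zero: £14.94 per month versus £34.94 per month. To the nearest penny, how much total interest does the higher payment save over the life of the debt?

Monthly rate r = 8.8%/12 = 0.733333% = 0.00733333.
At £14.94/mo: n = ⌈−ln(1 − rB₀/P)/ln(1+r)⌉ = 50 payments (last £9.94); total interest = total paid − £620.00 = £122.00.
At £34.94/mo: 20 payments (last £2.80); total interest £46.66.
Interest saved = £122.00 − £46.66 = £75.34.

£75.34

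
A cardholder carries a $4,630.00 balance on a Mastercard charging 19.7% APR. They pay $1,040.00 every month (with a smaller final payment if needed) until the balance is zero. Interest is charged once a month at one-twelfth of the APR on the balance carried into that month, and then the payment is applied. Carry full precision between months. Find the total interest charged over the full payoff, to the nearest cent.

$219.17

Monthly rate r = 19.7%/12 = 1.64167% = 0.0164167.
Payoff takes n = ⌈−ln(1 − rB₀/P)/ln(1+r)⌉ = ⌈4.661⌉ = 5 payments; the last is $689.17.
Total paid = 4·$1,040.00 + $689.17 = $4,849.17.
Total interest = total paid − principal = $4,849.17 − $4,630.00 = $219.17.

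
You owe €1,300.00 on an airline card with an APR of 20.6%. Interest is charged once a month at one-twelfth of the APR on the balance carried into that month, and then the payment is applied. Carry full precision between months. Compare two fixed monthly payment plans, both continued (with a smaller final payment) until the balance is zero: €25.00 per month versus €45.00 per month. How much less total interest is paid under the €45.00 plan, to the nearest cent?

€1,466.90

Monthly rate r = 20.6%/12 = 1.71667% = 0.0171667.
At €25.00/mo: n = ⌈−ln(1 − rB₀/P)/ln(1+r)⌉ = 132 payments (last €3.06); total interest = total paid − €1,300.00 = €1,978.06.
At €45.00/mo: 41 payments (last €11.16); total interest €511.16.
Interest saved = €1,978.06 − €511.16 = €1,466.90.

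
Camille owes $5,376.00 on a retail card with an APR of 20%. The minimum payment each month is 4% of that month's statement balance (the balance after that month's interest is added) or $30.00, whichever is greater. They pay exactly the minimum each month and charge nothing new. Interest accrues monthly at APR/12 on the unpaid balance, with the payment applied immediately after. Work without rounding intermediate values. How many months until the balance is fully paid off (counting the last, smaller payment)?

Monthly rate r = 20%/12 = 1.66667% = 0.0166667.
While 4% of the post-interest balance exceeds $30.00, each month B ← (B·(1+r))·(1 − 0.04), i.e. B shrinks by the factor (1+r)·0.96 = 0.976.
This holds for months 1–82. Entering month 83 the balance is $733.41; 4% of the post-interest balance is now below $30.00, so the flat $30.00 minimum applies from here.
From month 83 a fixed $30.00 at rate r clears $733.41 in 32 more payments. Total: 82 + 32 = 114 months.

114 months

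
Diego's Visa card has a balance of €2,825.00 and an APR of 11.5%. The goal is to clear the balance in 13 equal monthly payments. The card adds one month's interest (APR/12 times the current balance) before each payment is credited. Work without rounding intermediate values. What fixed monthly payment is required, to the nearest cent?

€232.16

Monthly rate r = 11.5%/12 = 0.958333% = 0.00958333.
Level-payment amortization: P = B₀·r / (1 − (1+r)^(−n)) = 2825.00·0.00958333 / (1 − 1.00958^(−13)).
Denominator 1 − (1+r)^(−13) = 0.116611465.
P = 27.0729 / 0.116611465 ≈ 232.16.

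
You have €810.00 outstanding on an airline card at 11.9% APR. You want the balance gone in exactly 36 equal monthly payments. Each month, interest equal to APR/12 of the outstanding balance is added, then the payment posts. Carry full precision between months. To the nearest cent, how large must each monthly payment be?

€26.86

Monthly rate r = 11.9%/12 = 0.991667% = 0.00991667.
Level-payment amortization: P = B₀·r / (1 − (1+r)^(−n)) = 810.00·0.00991667 / (1 − 1.00992^(−36)).
Denominator 1 − (1+r)^(−36) = 0.298995864.
P = 8.0325 / 0.298995864 ≈ 26.86.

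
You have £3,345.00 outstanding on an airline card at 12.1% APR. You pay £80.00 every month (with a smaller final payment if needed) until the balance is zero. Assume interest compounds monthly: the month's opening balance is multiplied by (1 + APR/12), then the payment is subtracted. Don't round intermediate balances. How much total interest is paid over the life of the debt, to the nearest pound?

Monthly rate r = 12.1%/12 = 1.00833% = 0.0100833.
Payoff takes n = ⌈−ln(1 − rB₀/P)/ln(1+r)⌉ = ⌈54.571⌉ = 55 payments; the last is £45.81.
Total paid = 54·£80.00 + £45.81 = £4,365.81.
Total interest = total paid − principal = £4,365.81 − £3,345.00 = £1,020.81.

£1,021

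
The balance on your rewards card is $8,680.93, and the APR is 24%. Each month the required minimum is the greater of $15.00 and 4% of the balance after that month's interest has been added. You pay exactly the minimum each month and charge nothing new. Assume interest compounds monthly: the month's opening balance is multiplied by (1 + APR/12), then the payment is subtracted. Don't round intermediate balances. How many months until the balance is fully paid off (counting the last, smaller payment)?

Monthly rate r = 24%/12 = 2% = 0.02.
While 4% of the post-interest balance exceeds $15.00, each month B ← (B·(1+r))·(1 − 0.04), i.e. B shrinks by the factor (1+r)·0.96 = 0.9792.
This holds for months 1–151. Entering month 152 the balance is $363.20; 4% of the post-interest balance is now below $15.00, so the flat $15.00 minimum applies from here.
From month 152 a fixed $15.00 at rate r clears $363.20 in 34 more payments. Total: 151 + 34 = 185 months.

185 months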